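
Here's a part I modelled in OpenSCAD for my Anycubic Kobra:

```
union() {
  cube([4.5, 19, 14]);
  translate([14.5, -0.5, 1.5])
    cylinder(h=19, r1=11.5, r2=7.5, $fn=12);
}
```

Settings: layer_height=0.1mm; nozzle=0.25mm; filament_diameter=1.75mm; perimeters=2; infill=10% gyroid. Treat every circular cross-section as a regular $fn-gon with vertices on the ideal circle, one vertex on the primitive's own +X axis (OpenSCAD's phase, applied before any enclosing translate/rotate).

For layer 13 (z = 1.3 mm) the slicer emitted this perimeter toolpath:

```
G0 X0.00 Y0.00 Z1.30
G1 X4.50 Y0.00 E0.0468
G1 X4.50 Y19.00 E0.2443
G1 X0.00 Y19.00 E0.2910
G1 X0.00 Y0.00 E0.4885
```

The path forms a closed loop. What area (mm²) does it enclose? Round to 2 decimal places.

85.50 mm²

Apply the shoelace formula to the sequence of (X, Y) vertices; enclosed area = 85.50 mm².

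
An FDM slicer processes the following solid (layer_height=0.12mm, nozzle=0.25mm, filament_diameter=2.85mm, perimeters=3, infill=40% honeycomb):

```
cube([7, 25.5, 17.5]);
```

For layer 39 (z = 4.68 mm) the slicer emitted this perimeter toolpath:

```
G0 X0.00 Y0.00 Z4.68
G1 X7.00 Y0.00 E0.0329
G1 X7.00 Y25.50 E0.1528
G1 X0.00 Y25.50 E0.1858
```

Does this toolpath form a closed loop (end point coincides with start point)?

Start point (G0): (0.00, 0.00). End point (last G1): the path does not return to the start — open.

no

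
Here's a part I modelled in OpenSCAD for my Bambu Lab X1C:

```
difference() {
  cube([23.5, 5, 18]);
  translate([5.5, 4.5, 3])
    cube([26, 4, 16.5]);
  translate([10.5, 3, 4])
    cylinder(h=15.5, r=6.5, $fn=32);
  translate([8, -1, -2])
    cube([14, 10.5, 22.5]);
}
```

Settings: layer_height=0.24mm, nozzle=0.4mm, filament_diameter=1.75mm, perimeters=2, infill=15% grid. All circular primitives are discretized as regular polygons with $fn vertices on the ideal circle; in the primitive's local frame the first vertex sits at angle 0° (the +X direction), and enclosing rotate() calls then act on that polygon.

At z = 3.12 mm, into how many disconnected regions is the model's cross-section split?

At z = 3.12 mm: the 23.5×5 cube contributes its full rectangle; the 26×4 cube at (5.5, 4.5) contributes its full rectangle; the cylinder at (10.5, 3) is absent (z outside [4, 19.5]); the cube at (8, -1) is present — its section is the full 14×10.5 rectangle; After the difference (first − rest): starting from the 23.5×5 cube, the 26×4 cube at (5.5, 4.5) partially overlaps it — only the 9.00 mm² overlap (of its 104.00 mm²) is removed, clipping the outline; the 14×10.5 cube at (8, -1) partially overlaps it — only the 63.00 mm² overlap (of its 147.00 mm²) is removed, clipping the outline — 2 connected regions. The result has 2 disconnected regions.

2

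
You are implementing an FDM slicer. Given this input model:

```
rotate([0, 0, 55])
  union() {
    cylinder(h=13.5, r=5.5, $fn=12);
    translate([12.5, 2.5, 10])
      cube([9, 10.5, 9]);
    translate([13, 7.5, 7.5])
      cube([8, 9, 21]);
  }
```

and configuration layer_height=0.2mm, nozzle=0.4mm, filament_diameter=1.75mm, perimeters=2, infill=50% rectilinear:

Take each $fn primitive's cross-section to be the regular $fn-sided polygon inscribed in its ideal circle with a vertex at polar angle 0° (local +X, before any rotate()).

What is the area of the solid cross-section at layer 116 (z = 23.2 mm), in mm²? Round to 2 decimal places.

At z = 23.2 mm: the cylinder does not reach this height (z outside [0, 13.5]); the cube at (12.5, 2.5) is absent (z outside [10, 19]); the cube at (13, 7.5) (footprint 8×9) is included at this height (area 72.00 mm²); Merging all regions: only the 8×9 cube at (13, 7.5) is present, so the union is just that shape — area = 72.00 mm²; (whole slice rotated 55° about Z — lengths, areas and connectivity unchanged). Overall, the cross-section is a single solid region. Net area = 72.00 mm².

72.00 mm²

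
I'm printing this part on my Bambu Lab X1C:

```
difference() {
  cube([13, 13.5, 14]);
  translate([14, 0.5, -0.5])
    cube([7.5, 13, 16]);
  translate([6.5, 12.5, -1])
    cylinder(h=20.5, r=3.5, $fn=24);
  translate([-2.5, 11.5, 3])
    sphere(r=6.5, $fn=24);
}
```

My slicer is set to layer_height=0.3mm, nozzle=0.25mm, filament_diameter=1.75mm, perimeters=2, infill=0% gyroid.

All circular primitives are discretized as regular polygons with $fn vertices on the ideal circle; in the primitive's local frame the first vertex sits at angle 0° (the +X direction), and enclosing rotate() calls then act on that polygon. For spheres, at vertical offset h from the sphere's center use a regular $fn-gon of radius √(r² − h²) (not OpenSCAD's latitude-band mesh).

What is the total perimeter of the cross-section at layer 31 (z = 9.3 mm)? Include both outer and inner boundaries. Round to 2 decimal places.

59.31 mm

At z = 9.3 mm: the cube is present — its section is the full 13×13.5 rectangle (perimeter 53.00 mm); the cube at (14, 0.5) (footprint 7.5×13) is included at this height (perimeter 41.00 mm); the r=3.5 cylinder at (6.5, 12.5) gives a regular 24-gon of circumradius 3.5 (constant along its height) (perimeter = 2·24·3.500·sin(180°/24) = 21.93 mm); the sphere at (-2.5, 11.5): section is a regular 24-gon, circumradius = √(r²−h²) = √(6.5²−6.3²) = 1.600 (perimeter = 2·24·1.600·sin(180°/24) = 10.02 mm); Subtracting the remaining from the first: starting from the 13×13.5 cube, the 7.5×13 cube at (14, 0.5) misses the remaining region (no effect); the r=3.5 cylinder at (6.5, 12.5) partially overlaps it — only the 25.89 mm² overlap (of its 38.05 mm²) is removed, clipping the outline; the r=6.5 sphere at (-2.5, 11.5) misses the remaining region (no effect) — boundary = 59.31 mm. Overall, the cross-section is a single solid region. Total boundary length (outer) = 59.31 mm.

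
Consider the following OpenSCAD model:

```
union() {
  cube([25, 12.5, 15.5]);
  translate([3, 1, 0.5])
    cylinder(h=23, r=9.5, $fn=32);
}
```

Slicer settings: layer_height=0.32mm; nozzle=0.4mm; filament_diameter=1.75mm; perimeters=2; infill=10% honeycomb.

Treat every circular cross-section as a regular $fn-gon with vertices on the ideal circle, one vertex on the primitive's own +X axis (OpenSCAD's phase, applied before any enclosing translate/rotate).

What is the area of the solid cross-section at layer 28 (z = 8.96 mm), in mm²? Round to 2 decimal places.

483.41 mm²

At z = 8.96 mm: the cube (footprint 25×12.5) is included at this height (area 312.50 mm²); the cylinder at (3, 1): section is a regular 32-gon, circumradius r=9.5 (area = (32/2)·9.500²·sin(360°/32) = 281.71 mm²); Taking the union: the regions partially overlap — summed areas 594.21 mm² minus the doubly-counted overlap 110.80 mm² gives 483.41 mm² — area = 483.41 mm². Overall, the cross-section is a single solid region. Net area = 483.41 mm².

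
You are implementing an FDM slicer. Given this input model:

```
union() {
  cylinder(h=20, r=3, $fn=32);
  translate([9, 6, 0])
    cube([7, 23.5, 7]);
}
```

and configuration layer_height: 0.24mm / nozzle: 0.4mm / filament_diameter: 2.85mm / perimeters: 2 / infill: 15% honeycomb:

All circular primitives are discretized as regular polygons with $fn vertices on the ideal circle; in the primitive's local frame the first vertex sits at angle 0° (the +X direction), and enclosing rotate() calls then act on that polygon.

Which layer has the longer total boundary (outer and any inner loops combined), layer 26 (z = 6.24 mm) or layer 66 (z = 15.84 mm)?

layer 26 (z = 6.24 mm)

Layer 26 (z = 6.24): the r=3 cylinder gives a regular 32-gon of circumradius 3 (constant along its height) (perimeter = 2·32·3.000·sin(180°/32) = 18.82 mm); the cube at (9, 6) (footprint 7×23.5) is included at this height (perimeter 61.00 mm); Taking the union: the 2 present regions are separate (no shared area or edge), so areas and boundary lengths simply add and each stays a separate island — boundary = 79.82 mm. So its perimeter = 79.82 mm. Layer 66 (z = 15.84): the r=3 cylinder contributes a regular 32-gon of circumradius 3 (perimeter = 2·32·3.000·sin(180°/32) = 18.82 mm); the cube at (9, 6) is not intersected at this z (z outside [0, 7]); Merging all regions: only the r=3 cylinder is present, so the union is just that shape — boundary = 18.82 mm. So its perimeter = 18.82 mm. Layer 26 is larger (79.82 vs 18.82 mm).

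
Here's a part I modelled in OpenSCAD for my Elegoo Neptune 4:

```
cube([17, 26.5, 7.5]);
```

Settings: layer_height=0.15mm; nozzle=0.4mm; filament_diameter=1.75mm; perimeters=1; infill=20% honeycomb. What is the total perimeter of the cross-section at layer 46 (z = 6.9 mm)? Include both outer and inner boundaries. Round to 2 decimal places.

At z = 6.9 mm: the cube (footprint 17×26.5) is included at this height (perimeter 87.00 mm). Overall, the cross-section is a single solid region. Total boundary length (outer) = 87.00 mm.

87.00 mm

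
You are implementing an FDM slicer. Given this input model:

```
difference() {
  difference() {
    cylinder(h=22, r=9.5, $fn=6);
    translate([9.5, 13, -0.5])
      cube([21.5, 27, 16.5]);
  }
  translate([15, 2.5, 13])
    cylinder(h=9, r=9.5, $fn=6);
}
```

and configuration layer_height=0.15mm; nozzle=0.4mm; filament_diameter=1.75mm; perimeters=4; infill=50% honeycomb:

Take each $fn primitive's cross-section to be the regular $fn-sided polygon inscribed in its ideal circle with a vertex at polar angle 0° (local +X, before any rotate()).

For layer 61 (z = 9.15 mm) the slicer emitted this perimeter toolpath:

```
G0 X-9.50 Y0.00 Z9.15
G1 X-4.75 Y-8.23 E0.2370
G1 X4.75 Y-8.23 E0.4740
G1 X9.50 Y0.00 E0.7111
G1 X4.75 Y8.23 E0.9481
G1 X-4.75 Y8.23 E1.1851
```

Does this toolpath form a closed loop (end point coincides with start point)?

Start point (G0): (-9.50, 0.00). End point (last G1): the path does not return to the start — open.

no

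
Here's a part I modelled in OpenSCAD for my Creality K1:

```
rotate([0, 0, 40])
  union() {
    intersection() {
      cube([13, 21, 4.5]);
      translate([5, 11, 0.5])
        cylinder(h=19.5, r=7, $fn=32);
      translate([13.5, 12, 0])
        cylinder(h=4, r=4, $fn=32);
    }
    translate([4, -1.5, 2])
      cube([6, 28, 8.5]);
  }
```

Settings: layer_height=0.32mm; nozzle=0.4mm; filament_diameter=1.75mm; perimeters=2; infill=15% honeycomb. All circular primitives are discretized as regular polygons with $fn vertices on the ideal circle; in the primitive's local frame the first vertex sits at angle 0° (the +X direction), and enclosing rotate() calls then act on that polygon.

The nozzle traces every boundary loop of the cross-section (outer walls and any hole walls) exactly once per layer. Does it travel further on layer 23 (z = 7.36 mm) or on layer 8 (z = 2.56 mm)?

Layer 23 (z = 7.36): the cube does not reach this height (z outside [0, 4.5]); the cylinder at (5, 11): section is a regular 32-gon, circumradius r=7 (perimeter = 2·32·7.000·sin(180°/32) = 43.91 mm); the cylinder at (13.5, 12) is not intersected at this z (z outside [0, 4]); After intersecting: at least one operand is absent at this height, so nothing remains; the cube at (4, -1.5) (footprint 6×28) is included at this height (perimeter 68.00 mm); Taking the union: only the 6×28 cube at (4, -1.5) is present, so the union is just that shape — boundary = 68.00 mm; (rotated 40° about Z; rotation is an isometry so areas/perimeters/island counts are preserved). So its perimeter = 68.00 mm. Layer 8 (z = 2.56): the 13×21 cube contributes its full rectangle (perimeter 68.00 mm); the r=7 cylinder at (5, 11) gives a regular 32-gon of circumradius 7 (constant along its height) (perimeter = 2·32·7.000·sin(180°/32) = 43.91 mm); the r=4 cylinder at (13.5, 12) gives a regular 32-gon of circumradius 4 (constant along its height) (perimeter = 2·32·4.000·sin(180°/32) = 25.09 mm); After intersecting: the r=7 cylinder at (5, 11) partially overlaps the 13×21 cube; clipping to the common part keeps 139.71 mm²; the r=4 cylinder at (13.5, 12) partially overlaps the running intersection; clipping to the common part keeps 10.68 mm² — boundary = 14.18 mm; the cube at (4, -1.5) is present — its section is the full 6×28 rectangle (perimeter 68.00 mm); Combining (union): the regions partially overlap (shared area 1.26 mm²), so the edge portions inside another operand are dropped and the merged outline is re-measured after clipping — boundary = 74.42 mm; (whole slice rotated 40° about Z — lengths, areas and connectivity unchanged). So its perimeter = 74.42 mm. Layer 8 is larger (74.42 vs 68.00 mm).

layer 8 (z = 2.56 mm)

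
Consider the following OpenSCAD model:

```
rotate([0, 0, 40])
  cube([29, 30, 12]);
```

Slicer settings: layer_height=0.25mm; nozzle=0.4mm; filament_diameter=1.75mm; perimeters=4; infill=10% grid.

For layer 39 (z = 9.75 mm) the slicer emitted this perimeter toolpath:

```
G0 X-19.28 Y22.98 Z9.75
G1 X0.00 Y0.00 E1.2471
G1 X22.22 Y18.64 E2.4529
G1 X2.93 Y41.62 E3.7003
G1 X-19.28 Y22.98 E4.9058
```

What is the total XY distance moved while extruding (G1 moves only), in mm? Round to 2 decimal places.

Sum the Euclidean lengths of each G1 segment: total = 118.00 mm.

118.00 mm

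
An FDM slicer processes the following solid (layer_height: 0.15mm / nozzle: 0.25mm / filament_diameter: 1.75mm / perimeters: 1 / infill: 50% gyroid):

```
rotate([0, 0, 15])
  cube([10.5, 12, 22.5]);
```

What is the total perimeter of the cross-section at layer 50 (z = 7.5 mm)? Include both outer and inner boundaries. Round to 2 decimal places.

45.00 mm

At z = 7.5 mm: the cube is present — its section is the full 10.5×12 rectangle (perimeter 45.00 mm); (rotated 15° about Z; rotation is an isometry so areas/perimeters/island counts are preserved). Overall, the cross-section is a single solid region. Total boundary length (outer) = 45.00 mm.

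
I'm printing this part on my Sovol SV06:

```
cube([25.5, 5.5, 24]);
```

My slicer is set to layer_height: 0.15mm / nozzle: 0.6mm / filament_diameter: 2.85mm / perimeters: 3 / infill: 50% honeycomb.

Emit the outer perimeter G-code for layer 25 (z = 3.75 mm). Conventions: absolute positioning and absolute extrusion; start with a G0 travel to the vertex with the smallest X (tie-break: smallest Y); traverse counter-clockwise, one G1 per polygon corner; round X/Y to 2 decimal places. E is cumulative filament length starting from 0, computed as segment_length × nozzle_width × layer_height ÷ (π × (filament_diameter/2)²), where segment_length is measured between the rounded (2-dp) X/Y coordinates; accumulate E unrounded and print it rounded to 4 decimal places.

At z = 3.75 mm: the cube (footprint 25.5×5.5) is included at this height. The outline is a single polygon with 4 vertices. Extrusion per mm of travel: 0.6 × 0.15 / (π × 1.425²) = 0.014108. Accumulating E over each segment gives final E = 0.8747.

G0 X0.00 Y0.00 Z3.75
G1 X25.50 Y0.00 E0.3598
G1 X25.50 Y5.50 E0.4373
G1 X0.00 Y5.50 E0.7971
G1 X0.00 Y0.00 E0.8747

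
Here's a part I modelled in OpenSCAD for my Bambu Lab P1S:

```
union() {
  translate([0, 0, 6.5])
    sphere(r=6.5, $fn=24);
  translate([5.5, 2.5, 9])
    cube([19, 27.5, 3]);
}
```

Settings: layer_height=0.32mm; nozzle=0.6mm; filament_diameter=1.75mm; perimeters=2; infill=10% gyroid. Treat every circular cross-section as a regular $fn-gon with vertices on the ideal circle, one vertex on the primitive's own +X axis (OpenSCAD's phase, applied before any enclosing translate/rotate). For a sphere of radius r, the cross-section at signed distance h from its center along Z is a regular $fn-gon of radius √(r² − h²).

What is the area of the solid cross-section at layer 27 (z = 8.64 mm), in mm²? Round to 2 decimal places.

117.00 mm²

At z = 8.64 mm: the r=6.5 sphere slices to a regular 24-gon of circumradius 6.138 (√(r²−h²) with h=2.14 from center) (area = (24/2)·6.138²·sin(360°/24) = 117.00 mm²); the cube at (5.5, 2.5) does not reach this height (z outside [9, 12]); Combining (union): only the r=6.5 sphere is present, so the union is just that shape — area = 117.00 mm². Overall, the cross-section is a single solid region. Net area = 117.00 mm².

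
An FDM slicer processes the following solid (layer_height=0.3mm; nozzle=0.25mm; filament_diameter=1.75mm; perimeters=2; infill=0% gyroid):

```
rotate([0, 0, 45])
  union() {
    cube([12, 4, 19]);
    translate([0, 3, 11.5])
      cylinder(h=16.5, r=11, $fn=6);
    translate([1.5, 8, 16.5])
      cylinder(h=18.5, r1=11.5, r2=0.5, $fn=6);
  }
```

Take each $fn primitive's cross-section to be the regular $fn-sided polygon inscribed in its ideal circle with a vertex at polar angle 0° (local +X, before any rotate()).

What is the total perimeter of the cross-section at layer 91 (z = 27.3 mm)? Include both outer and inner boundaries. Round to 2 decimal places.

66.00 mm

At z = 27.3 mm: the cube is not intersected at this z (z outside [0, 19]); the r=11 cylinder at (0, 3) contributes a regular 6-gon of circumradius 11 (perimeter = 2·6·11.000·sin(180°/6) = 66.00 mm); the cone at (1.5, 8) (r1=11.5→r2=0.5) has section circumradius 5.078 here — a regular 6-gon (perimeter = 2·6·5.078·sin(180°/6) = 30.47 mm); Taking the union: the cone at (1.5, 8) lies entirely inside the r=11 cylinder at (0, 3), so the union is just the r=11 cylinder at (0, 3) — boundary = 66.00 mm; (whole slice rotated 45° about Z — lengths, areas and connectivity unchanged). Overall, the cross-section is a single solid region. Total boundary length (outer) = 66.00 mm.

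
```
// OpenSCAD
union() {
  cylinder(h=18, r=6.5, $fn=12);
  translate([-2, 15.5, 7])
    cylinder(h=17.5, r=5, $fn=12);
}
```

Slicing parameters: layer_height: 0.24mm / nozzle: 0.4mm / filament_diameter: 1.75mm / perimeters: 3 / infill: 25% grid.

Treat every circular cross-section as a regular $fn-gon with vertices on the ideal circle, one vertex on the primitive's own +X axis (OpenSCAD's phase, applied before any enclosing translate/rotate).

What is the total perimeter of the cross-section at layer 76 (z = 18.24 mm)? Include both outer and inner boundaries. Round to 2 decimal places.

31.06 mm

At z = 18.24 mm: the cylinder is absent (z outside [0, 18]); the r=5 cylinder at (-2, 15.5) contributes a regular 12-gon of circumradius 5 (perimeter = 2·12·5.000·sin(180°/12) = 31.06 mm); Merging all regions: only the r=5 cylinder at (-2, 15.5) is present, so the union is just that shape — boundary = 31.06 mm. Overall, the cross-section is a single solid region. Total boundary length (outer) = 31.06 mm.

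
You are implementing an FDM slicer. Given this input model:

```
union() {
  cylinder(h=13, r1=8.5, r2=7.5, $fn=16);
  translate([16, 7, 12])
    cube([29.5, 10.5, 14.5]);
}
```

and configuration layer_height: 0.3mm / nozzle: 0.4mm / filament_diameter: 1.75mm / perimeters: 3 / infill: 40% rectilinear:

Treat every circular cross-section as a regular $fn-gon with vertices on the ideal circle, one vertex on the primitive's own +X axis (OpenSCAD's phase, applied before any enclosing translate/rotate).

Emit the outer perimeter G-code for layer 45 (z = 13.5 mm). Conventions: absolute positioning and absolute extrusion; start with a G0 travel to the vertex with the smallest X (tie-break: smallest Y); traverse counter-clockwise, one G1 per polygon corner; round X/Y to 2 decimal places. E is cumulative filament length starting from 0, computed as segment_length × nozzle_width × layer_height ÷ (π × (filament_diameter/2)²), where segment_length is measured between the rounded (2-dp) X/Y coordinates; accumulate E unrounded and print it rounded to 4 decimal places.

At z = 13.5 mm: the cone is absent (z outside [0, 13]); the cube at (16, 7) (footprint 29.5×10.5) is included at this height; Combining (union): only the 29.5×10.5 cube at (16, 7) is present, so the union is just that shape — 1 connected region. The outline is a single polygon with 4 vertices. Extrusion per mm of travel: 0.4 × 0.3 / (π × 0.875²) = 0.049890. Accumulating E over each segment gives final E = 3.9912.

G0 X16.00 Y7.00 Z13.50
G1 X45.50 Y7.00 E1.4718
G1 X45.50 Y17.50 E1.9956
G1 X16.00 Y17.50 E3.4674
G1 X16.00 Y7.00 E3.9912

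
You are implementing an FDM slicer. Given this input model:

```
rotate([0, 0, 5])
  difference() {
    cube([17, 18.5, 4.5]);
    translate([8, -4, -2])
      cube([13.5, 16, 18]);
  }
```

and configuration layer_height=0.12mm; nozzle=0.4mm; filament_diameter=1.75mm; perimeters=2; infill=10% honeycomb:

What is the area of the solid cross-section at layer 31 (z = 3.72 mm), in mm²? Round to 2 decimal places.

206.50 mm²

At z = 3.72 mm: the cube (footprint 17×18.5) is included at this height (area 314.50 mm²); the cube at (8, -4) is present — its section is the full 13.5×16 rectangle (area 216.00 mm²); After the difference (first − rest): starting from the 17×18.5 cube (314.50 mm²), the 13.5×16 cube at (8, -4) partially overlaps it — only the 108.00 mm² overlap (of its 216.00 mm²) is removed, clipping the outline — area = 206.50 mm²; (rotated 5° about Z; rotation is an isometry so areas/perimeters/island counts are preserved). Overall, the cross-section is a single solid region. Net area = 206.50 mm².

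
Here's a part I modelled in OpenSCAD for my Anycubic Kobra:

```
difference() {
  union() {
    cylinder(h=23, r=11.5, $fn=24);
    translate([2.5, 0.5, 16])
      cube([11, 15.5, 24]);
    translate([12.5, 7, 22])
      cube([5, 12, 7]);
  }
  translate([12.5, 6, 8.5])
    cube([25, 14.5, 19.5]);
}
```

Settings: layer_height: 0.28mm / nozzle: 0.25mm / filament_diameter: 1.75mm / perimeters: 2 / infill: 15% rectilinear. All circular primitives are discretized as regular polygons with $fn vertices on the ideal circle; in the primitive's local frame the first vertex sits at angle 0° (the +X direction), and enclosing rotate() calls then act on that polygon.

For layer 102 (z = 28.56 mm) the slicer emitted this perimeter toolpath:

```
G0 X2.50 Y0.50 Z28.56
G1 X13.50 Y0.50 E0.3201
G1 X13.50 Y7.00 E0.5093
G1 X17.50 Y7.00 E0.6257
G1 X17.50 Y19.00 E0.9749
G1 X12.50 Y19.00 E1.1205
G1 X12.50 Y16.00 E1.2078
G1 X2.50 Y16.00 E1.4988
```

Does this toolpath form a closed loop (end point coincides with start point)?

no

Start point (G0): (2.50, 0.50). End point (last G1): the path does not return to the start — open.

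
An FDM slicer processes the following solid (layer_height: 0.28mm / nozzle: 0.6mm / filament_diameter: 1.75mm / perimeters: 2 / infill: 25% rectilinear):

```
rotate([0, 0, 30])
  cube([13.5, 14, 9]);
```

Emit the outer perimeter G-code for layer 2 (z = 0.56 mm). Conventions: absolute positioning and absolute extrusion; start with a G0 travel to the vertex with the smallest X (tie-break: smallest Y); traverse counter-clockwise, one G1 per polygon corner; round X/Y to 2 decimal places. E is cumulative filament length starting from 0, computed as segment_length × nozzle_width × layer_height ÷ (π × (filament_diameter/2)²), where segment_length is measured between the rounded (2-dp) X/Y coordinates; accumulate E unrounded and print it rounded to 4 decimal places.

At z = 0.56 mm: the 13.5×14 cube contributes its full rectangle; (whole slice rotated 30° about Z — lengths, areas and connectivity unchanged). The outline is a single polygon with 4 vertices. Extrusion per mm of travel: 0.6 × 0.28 / (π × 0.875²) = 0.069846. Accumulating E over each segment gives final E = 3.8409.

G0 X-7.00 Y12.12 Z0.56
G1 X0.00 Y0.00 E0.9776
G1 X11.69 Y6.75 E1.9204
G1 X4.69 Y18.87 E2.8980
G1 X-7.00 Y12.12 E3.8409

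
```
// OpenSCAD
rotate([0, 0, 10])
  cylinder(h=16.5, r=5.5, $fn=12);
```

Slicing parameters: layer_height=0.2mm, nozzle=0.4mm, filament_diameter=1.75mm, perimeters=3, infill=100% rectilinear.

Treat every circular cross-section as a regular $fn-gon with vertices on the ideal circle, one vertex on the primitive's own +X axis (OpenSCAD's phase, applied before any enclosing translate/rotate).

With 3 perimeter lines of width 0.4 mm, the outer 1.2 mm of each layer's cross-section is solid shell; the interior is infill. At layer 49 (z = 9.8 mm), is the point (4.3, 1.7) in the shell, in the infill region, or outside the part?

At z = 9.8 mm: the r=5.5 cylinder gives a regular 12-gon of circumradius 5.5 (constant along its height); (whole slice rotated 10° about Z — lengths, areas and connectivity unchanged). Overall, the cross-section is a single solid region. Undo the 10° rotation: the query point maps to (4.530, 0.927) in the un-rotated model frame. The nearest boundary edge runs (5.50, 0.00)→(4.76, 2.75); distance from the point to it = 0.70 mm. The point is inside the cross-section, 0.70 mm from the nearest boundary — within the 1.2 mm shell band (3 × 0.4).

shell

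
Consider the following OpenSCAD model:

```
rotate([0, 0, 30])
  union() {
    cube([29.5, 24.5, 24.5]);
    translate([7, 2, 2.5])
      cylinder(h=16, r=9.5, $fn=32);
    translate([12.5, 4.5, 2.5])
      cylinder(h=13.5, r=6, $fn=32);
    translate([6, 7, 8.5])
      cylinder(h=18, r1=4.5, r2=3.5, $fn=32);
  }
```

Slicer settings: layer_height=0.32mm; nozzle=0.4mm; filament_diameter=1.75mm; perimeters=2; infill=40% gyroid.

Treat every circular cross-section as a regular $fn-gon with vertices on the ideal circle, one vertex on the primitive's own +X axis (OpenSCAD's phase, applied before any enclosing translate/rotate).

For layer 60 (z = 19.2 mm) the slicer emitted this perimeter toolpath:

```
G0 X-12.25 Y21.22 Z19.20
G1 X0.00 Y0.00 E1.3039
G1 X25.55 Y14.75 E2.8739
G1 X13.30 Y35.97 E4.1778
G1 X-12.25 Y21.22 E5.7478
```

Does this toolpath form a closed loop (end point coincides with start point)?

yes

Start point (G0): (-12.25, 21.22). End point (last G1): the path returns to the start — closed.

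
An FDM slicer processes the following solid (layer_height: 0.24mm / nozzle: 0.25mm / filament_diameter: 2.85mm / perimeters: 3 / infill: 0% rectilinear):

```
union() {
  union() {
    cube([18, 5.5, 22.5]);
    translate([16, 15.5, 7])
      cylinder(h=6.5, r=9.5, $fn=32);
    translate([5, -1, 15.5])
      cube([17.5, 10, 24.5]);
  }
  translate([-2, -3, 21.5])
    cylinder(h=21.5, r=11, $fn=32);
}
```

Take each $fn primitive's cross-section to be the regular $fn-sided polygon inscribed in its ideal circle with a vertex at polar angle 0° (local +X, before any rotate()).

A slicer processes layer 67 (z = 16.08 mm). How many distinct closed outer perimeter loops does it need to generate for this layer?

1

At z = 16.08 mm: the 18×5.5 cube contributes its full rectangle; the cylinder at (16, 15.5) does not reach this height (z outside [7, 13.5]); the cube at (5, -1) is present — its section is the full 17.5×10 rectangle; Taking the union: the regions partially overlap (shared area 71.50 mm²), so overlapping operands fuse into one piece — 1 connected region; the cylinder at (-2, -3) is absent (z outside [21.5, 43]); Combining (union): only that combined region is present, so the union is just that shape — 1 connected region. The result has 1 disconnected region.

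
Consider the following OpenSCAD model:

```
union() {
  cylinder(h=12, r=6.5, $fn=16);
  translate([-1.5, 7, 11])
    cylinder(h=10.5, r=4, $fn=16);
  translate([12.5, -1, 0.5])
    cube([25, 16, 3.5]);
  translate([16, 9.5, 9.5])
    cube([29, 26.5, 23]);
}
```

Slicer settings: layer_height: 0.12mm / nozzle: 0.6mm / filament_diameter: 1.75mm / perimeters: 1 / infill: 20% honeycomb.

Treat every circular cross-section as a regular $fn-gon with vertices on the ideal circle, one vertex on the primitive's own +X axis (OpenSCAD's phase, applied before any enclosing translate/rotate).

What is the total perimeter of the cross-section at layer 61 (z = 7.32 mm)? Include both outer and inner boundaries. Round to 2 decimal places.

At z = 7.32 mm: the r=6.5 cylinder gives a regular 16-gon of circumradius 6.5 (constant along its height) (perimeter = 2·16·6.500·sin(180°/16) = 40.58 mm); the cylinder at (-1.5, 7) is not intersected at this z (z outside [11, 21.5]); the cube at (12.5, -1) is absent (z outside [0.5, 4]); the cube at (16, 9.5) is absent (z outside [9.5, 32.5]); Combining (union): only the r=6.5 cylinder is present, so the union is just that shape — boundary = 40.58 mm. Overall, the cross-section is a single solid region. Total boundary length (outer) = 40.58 mm.

40.58 mm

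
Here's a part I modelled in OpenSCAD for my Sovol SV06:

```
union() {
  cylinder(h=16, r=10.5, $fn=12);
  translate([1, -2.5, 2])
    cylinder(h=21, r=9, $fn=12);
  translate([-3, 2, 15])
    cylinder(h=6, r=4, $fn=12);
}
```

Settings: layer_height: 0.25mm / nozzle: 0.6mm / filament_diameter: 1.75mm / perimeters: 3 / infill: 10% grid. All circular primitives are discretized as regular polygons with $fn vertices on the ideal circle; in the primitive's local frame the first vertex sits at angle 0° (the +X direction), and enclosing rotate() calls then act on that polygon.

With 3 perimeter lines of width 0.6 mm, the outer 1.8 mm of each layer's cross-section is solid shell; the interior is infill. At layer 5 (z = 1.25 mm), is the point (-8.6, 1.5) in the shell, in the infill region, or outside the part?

shell

At z = 1.25 mm: the cylinder: section is a regular 12-gon, circumradius r=10.5; the cylinder at (1, -2.5) is not intersected at this z (z outside [2, 23]); the cylinder at (-3, 2) is not intersected at this z (z outside [15, 21]); Taking the union: only the r=10.5 cylinder is present, so the union is just that shape — 1 connected region. Overall, the cross-section is a single solid region. The nearest boundary edge runs (-9.09, 5.25)→(-10.50, 0.00); distance from the point to it = 1.45 mm. The point is inside the cross-section, 1.45 mm from the nearest boundary — within the 1.8 mm shell band (3 × 0.6).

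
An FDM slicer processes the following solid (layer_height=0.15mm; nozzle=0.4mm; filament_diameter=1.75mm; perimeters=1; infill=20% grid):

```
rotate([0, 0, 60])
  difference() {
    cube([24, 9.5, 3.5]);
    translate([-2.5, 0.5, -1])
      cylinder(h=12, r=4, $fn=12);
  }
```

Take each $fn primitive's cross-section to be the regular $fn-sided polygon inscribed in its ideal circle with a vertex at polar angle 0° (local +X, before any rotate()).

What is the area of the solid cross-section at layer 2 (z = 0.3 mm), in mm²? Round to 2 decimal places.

At z = 0.3 mm: the cube (footprint 24×9.5) is included at this height (area 228.00 mm²); the cylinder at (-2.5, 0.5): section is a regular 12-gon, circumradius r=4 (area = (12/2)·4.000²·sin(360°/12) = 48.00 mm²); Subtracting the remaining from the first: starting from the 24×9.5 cube (228.00 mm²), the r=4 cylinder at (-2.5, 0.5) partially overlaps it — only the 3.65 mm² overlap (of its 48.00 mm²) is removed, clipping the outline — area = 224.35 mm²; (rotated 60° about Z; rotation is an isometry so areas/perimeters/island counts are preserved). Overall, the cross-section is a single solid region. Net area = 224.35 mm².

224.35 mm²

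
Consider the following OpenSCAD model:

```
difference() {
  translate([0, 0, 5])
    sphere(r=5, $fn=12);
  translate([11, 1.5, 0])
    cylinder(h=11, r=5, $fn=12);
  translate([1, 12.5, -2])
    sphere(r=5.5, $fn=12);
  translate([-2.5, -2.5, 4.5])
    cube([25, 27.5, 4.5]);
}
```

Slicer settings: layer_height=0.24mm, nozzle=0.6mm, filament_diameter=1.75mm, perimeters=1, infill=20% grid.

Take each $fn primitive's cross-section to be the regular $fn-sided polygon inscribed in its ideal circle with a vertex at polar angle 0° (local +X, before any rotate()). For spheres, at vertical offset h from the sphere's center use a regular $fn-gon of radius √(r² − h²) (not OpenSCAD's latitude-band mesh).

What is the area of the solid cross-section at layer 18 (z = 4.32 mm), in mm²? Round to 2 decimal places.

At z = 4.32 mm: the sphere: section is a regular 12-gon, circumradius = √(r²−h²) = √(5²−0.68²) = 4.954 (area = (12/2)·4.954²·sin(360°/12) = 73.61 mm²); the r=5 cylinder at (11, 1.5) gives a regular 12-gon of circumradius 5 (constant along its height) (area = (12/2)·5.000²·sin(360°/12) = 75.00 mm²); the sphere at (1, 12.5) is absent (|z−center|=6.320 > r=5.5); the cube at (-2.5, -2.5) does not reach this height (z outside [4.5, 9]); After the difference (first − rest): starting from the r=5 sphere (73.61 mm²), the r=5 cylinder at (11, 1.5) misses the remaining region (no effect) — area = 73.61 mm². Overall, the cross-section is a single solid region. Net area = 73.61 mm².

73.61 mm²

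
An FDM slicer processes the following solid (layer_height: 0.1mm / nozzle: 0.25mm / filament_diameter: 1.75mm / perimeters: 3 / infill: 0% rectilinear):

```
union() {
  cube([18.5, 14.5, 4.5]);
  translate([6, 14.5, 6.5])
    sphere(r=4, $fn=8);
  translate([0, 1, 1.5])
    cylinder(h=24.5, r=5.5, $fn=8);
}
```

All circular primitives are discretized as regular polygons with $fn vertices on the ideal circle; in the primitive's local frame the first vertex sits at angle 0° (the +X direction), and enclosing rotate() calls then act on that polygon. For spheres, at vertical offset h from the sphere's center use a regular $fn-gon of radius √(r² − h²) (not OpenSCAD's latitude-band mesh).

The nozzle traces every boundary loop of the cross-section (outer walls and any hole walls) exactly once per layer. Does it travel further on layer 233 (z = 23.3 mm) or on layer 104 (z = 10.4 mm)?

Layer 233 (z = 23.3): the cube is absent (z outside [0, 4.5]); the sphere at (6, 14.5) does not reach this height (|z−center|=16.800 > r=4); the r=5.5 cylinder at (0, 1) gives a regular 8-gon of circumradius 5.5 (constant along its height) (perimeter = 2·8·5.500·sin(180°/8) = 33.68 mm); Merging all regions: only the r=5.5 cylinder at (0, 1) is present, so the union is just that shape — boundary = 33.68 mm. So its perimeter = 33.68 mm. Layer 104 (z = 10.4): the cube does not reach this height (z outside [0, 4.5]); the r=4 sphere at (6, 14.5) contributes a regular 8-gon of circumradius √(4²−3.9²) = 0.889 (perimeter = 2·8·0.889·sin(180°/8) = 5.44 mm); the cylinder at (0, 1): section is a regular 8-gon, circumradius r=5.5 (perimeter = 2·8·5.500·sin(180°/8) = 33.68 mm); Combining (union): the 2 present regions are separate (no shared area or edge), so areas and boundary lengths simply add and each stays a separate island — boundary = 39.12 mm. So its perimeter = 39.12 mm. Layer 104 is larger (39.12 vs 33.68 mm).

layer 104 (z = 10.4 mm)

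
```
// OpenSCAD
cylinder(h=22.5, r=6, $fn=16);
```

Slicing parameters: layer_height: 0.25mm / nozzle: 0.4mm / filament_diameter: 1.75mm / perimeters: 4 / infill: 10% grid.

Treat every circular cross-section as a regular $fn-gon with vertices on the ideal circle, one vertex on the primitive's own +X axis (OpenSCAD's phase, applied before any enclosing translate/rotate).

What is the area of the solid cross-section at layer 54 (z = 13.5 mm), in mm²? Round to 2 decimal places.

At z = 13.5 mm: the r=6 cylinder contributes a regular 16-gon of circumradius 6 (area = (16/2)·6.000²·sin(360°/16) = 110.21 mm²). Overall, the cross-section is a single solid region. Net area = 110.21 mm².

110.21 mm²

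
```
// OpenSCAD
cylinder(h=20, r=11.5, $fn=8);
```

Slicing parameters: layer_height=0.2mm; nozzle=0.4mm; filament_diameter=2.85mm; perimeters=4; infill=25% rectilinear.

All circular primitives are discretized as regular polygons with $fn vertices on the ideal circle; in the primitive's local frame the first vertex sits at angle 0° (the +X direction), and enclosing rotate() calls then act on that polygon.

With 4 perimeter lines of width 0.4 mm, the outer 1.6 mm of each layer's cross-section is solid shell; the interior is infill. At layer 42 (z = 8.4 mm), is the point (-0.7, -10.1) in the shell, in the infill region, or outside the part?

shell

At z = 8.4 mm: the r=11.5 cylinder contributes a regular 8-gon of circumradius 11.5. Overall, the cross-section is a single solid region. The nearest boundary edge runs (-8.13, -8.13)→(-0.00, -11.50); distance from the point to it = 1.03 mm. The point is inside the cross-section, 1.03 mm from the nearest boundary — within the 1.6 mm shell band (4 × 0.4).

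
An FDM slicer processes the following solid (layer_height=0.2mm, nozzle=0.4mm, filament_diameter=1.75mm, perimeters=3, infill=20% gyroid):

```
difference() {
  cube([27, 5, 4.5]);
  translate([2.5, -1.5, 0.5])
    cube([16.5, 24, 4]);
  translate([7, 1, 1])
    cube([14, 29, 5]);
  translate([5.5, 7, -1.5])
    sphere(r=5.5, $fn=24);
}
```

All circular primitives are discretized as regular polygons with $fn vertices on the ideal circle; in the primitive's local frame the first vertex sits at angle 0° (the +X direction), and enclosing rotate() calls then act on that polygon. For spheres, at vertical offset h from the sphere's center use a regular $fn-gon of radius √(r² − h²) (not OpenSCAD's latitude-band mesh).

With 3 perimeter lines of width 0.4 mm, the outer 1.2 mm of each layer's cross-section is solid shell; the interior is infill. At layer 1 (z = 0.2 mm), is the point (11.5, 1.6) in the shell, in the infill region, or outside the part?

At z = 0.2 mm: the 27×5 cube contributes its full rectangle; the cube at (2.5, -1.5) is not intersected at this z (z outside [0.5, 4.5]); the cube at (7, 1) is not intersected at this z (z outside [1, 6]); the sphere at (5.5, 7): section is a regular 24-gon, circumradius = √(r²−h²) = √(5.5²−1.7²) = 5.231; Subtracting the remaining from the first: starting from the 27×5 cube, the r=5.5 sphere at (5.5, 7) partially overlaps it — only the 22.21 mm² overlap (of its 84.98 mm²) is removed, clipping the outline — 1 connected region. Overall, the cross-section is a single solid region. The nearest boundary edge runs (27.00, 0.00)→(0.00, 0.00); distance from the point to it = 1.60 mm. The point is inside the cross-section and 1.60 mm from the nearest boundary — more than the 1.2 mm shell width (3 × 0.4), so it's in the infill interior.

infill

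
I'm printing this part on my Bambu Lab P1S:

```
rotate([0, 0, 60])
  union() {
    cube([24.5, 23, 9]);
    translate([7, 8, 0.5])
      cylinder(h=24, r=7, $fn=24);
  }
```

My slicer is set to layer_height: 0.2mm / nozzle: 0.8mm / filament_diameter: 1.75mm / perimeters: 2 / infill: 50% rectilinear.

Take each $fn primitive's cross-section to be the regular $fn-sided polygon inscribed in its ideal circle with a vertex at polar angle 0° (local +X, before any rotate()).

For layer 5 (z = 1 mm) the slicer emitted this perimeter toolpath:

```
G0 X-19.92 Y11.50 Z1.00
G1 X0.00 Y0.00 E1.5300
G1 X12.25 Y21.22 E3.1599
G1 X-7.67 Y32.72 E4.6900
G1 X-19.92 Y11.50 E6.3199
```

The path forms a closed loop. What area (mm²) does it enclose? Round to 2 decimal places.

Apply the shoelace formula to the sequence of (X, Y) vertices; enclosed area = 563.58 mm².

563.58 mm²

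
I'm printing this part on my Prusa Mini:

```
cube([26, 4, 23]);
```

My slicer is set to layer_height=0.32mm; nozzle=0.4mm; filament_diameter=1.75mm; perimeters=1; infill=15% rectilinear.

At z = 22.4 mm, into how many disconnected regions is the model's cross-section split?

1

At z = 22.4 mm: the 26×4 cube contributes its full rectangle. The result has 1 disconnected region.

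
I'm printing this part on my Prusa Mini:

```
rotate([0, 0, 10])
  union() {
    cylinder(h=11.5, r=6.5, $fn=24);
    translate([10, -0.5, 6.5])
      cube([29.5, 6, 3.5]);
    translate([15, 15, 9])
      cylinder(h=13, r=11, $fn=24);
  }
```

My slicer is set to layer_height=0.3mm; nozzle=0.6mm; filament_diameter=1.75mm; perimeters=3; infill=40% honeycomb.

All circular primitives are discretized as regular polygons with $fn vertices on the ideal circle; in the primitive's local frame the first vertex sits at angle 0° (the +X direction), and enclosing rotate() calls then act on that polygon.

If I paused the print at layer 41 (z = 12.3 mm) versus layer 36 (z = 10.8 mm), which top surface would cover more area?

Layer 41 (z = 12.3): the cylinder is not intersected at this z (z outside [0, 11.5]); the cube at (10, -0.5) does not reach this height (z outside [6.5, 10]); the cylinder at (15, 15): section is a regular 24-gon, circumradius r=11 (area = (24/2)·11.000²·sin(360°/24) = 375.81 mm²); Taking the union: only the r=11 cylinder at (15, 15) is present, so the union is just that shape — area = 375.81 mm²; (whole slice rotated 10° about Z — lengths, areas and connectivity unchanged). So its area = 375.81 mm². Layer 36 (z = 10.8): the r=6.5 cylinder contributes a regular 24-gon of circumradius 6.5 (area = (24/2)·6.500²·sin(360°/24) = 131.22 mm²); the cube at (10, -0.5) is not intersected at this z (z outside [6.5, 10]); the r=11 cylinder at (15, 15) gives a regular 24-gon of circumradius 11 (constant along its height) (area = (24/2)·11.000²·sin(360°/24) = 375.81 mm²); Merging all regions: the 2 present regions are separate (no shared area or edge), so areas and boundary lengths simply add and each stays a separate island — area = 507.03 mm²; (rotated 10° about Z; rotation is an isometry so areas/perimeters/island counts are preserved). So its area = 507.03 mm². Layer 36 is larger (507.03 vs 375.81 mm²).

layer 36 (z = 10.8 mm)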